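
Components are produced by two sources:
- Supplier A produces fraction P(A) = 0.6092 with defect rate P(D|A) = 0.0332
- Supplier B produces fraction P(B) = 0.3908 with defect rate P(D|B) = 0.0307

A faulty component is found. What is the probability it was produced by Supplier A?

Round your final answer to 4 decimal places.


Let A = from Supplier A, D = faulty

Given:
- P(A) = 0.6092, P(B) = 0.3908
- P(D|A) = 0.0332, P(D|B) = 0.0307

Step 1: Find P(D)
P(D) = P(D|A)P(A) + P(D|B)P(B)
     = 0.0332 × 0.6092 + 0.0307 × 0.3908
     = 0.02022544 + 0.01199756
     = 0.03222300

Step 2: Apply Bayes' theorem
P(A|D) = P(D|A)P(A) / P(D)
       = 0.02022544 / 0.03222300
       = 0.6277


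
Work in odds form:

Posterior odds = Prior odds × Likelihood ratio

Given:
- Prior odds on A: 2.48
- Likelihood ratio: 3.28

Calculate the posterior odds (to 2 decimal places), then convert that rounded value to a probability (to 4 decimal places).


Step 1: Calculate posterior odds
Posterior odds = Prior odds × LR
               = 2.48 × 3.28
               = 8.13

Step 2: Convert to probability
P(A|E) = Posterior odds / (1 + Posterior odds)
       = 8.13 / (1 + 8.13)
       = 8.13 / 9.13
       = 0.8905

The evidence increased P(A) from 0.7126 to 0.8905.


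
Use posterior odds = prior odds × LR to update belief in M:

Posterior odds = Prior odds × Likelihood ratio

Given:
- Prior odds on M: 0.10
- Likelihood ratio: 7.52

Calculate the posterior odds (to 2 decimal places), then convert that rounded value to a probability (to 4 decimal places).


Step 1: Calculate posterior odds
Posterior odds = Prior odds × LR
               = 0.10 × 7.52
               = 0.75

Step 2: Convert to probability
P(M|E) = Posterior odds / (1 + Posterior odds)
       = 0.75 / (1 + 0.75)
       = 0.75 / 1.75
       = 0.4286

The evidence increased P(M) from 0.0909 to 0.4286.


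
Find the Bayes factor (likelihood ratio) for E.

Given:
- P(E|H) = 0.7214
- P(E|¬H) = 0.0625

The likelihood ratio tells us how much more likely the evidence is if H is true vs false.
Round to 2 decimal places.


Likelihood Ratio (LR) = P(E|H) / P(E|¬H)

LR = 0.7214 / 0.0625
   = 11.54

The evidence is 11.54 times more likely if H is true than if H is false.
Since LR > 1, the evidence supports H over ¬H.


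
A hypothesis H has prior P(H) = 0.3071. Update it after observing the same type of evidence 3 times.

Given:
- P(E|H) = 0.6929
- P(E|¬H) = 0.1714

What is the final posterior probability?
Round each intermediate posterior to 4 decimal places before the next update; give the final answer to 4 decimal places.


Sequential Bayesian updating:

Initial prior: P(H) = 0.3071

Update 1:
  P(E) = 0.6929 × 0.3071 + 0.1714 × 0.6929 = 0.21278959 + 0.11876306 = 0.33155265
  P(H|E) = 0.21278959 / 0.33155265 = 0.6418

Update 2:
  P(E) = 0.6929 × 0.6418 + 0.1714 × 0.3582 = 0.44470322 + 0.06139548 = 0.50609870
  P(H|E) = 0.44470322 / 0.50609870 = 0.8787

Update 3:
  P(E) = 0.6929 × 0.8787 + 0.1714 × 0.1213 = 0.60885123 + 0.02079082 = 0.62964205
  P(H|E) = 0.60885123 / 0.62964205 = 0.9670

Final posterior: 0.9670


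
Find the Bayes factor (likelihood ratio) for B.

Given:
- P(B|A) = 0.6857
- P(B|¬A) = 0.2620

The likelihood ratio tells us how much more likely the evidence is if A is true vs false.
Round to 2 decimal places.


Likelihood Ratio (LR) = P(B|A) / P(B|¬A)

LR = 0.6857 / 0.2620
   = 2.62

The evidence is 2.62 times more likely if A is true than if A is false.
Since LR > 1, the evidence supports A over ¬A.


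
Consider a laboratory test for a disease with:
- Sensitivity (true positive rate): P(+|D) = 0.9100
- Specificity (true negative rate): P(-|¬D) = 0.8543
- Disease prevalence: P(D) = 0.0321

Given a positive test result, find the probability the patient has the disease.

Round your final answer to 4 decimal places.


Let D = has disease, + = positive test

Given:
- P(D) = 0.0321 (prevalence)
- P(+|D) = 0.9100 (sensitivity)
- P(-|¬D) = 0.8543 (specificity)
- P(+|¬D) = 0.1457 (false positive rate = 1 - specificity)

Step 1: Find P(+)
P(+) = P(+|D)P(D) + P(+|¬D)P(¬D)
     = 0.9100 × 0.0321 + 0.1457 × 0.9679
     = 0.02921100 + 0.14102303
     = 0.17023403

Step 2: Apply Bayes' theorem for P(D|+)
P(D|+) = P(+|D)P(D) / P(+)
       = 0.02921100 / 0.17023403
       = 0.1716


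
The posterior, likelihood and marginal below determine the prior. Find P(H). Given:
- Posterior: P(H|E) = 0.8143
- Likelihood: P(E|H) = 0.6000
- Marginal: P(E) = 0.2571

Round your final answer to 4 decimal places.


From Bayes' theorem: P(H|E) = P(E|H) × P(H) / P(E)

Rearranging for P(H):
P(H) = P(H|E) × P(E) / P(E|H)
     = 0.8143 × 0.2571 / 0.6000
     = 0.20935653 / 0.6000
     = 0.3489


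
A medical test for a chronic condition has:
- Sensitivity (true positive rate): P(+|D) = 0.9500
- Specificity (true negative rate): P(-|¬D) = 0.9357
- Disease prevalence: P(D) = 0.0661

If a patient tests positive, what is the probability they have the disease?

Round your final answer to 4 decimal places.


Let D = has disease, + = positive test

Given:
- P(D) = 0.0661 (prevalence)
- P(+|D) = 0.9500 (sensitivity)
- P(-|¬D) = 0.9357 (specificity)
- P(+|¬D) = 0.0643 (false positive rate = 1 - specificity)

Step 1: Find P(+)
P(+) = P(+|D)P(D) + P(+|¬D)P(¬D)
     = 0.9500 × 0.0661 + 0.0643 × 0.9339
     = 0.06279500 + 0.06004977
     = 0.12284477

Step 2: Apply Bayes' theorem for P(D|+)
P(D|+) = P(+|D)P(D) / P(+)
       = 0.06279500 / 0.12284477
       = 0.5112


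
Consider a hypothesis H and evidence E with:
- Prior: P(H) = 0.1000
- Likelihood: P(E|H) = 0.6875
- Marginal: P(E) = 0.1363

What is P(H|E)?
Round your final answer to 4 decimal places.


Using Bayes' theorem:

P(H|E) = P(E|H) × P(H) / P(E)
       = 0.6875 × 0.1000 / 0.1363
       = 0.06875000 / 0.1363
       = 0.5044

The evidence strengthens our belief in H.
Prior: 0.1000 → Posterior: 0.5044


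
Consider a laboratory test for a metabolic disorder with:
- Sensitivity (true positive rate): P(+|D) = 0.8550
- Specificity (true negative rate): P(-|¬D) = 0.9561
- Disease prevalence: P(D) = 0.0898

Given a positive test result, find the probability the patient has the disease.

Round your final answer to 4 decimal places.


Let D = has disease, + = positive test

Given:
- P(D) = 0.0898 (prevalence)
- P(+|D) = 0.8550 (sensitivity)
- P(-|¬D) = 0.9561 (specificity)
- P(+|¬D) = 0.0439 (false positive rate = 1 - specificity)

Step 1: Find P(+)
P(+) = P(+|D)P(D) + P(+|¬D)P(¬D)
     = 0.8550 × 0.0898 + 0.0439 × 0.9102
     = 0.07677900 + 0.03995778
     = 0.11673678

Step 2: Apply Bayes' theorem for P(D|+)
P(D|+) = P(+|D)P(D) / P(+)
       = 0.07677900 / 0.11673678
       = 0.6577


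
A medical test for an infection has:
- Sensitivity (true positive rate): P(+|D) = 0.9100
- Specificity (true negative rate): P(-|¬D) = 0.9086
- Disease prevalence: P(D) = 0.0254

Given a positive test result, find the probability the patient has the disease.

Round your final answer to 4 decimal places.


Let D = has disease, + = positive test

Given:
- P(D) = 0.0254 (prevalence)
- P(+|D) = 0.9100 (sensitivity)
- P(-|¬D) = 0.9086 (specificity)
- P(+|¬D) = 0.0914 (false positive rate = 1 - specificity)

Step 1: Find P(+)
P(+) = P(+|D)P(D) + P(+|¬D)P(¬D)
     = 0.9100 × 0.0254 + 0.0914 × 0.9746
     = 0.02311400 + 0.08907844
     = 0.11219244

Step 2: Apply Bayes' theorem for P(D|+)
P(D|+) = P(+|D)P(D) / P(+)
       = 0.02311400 / 0.11219244
       = 0.2060


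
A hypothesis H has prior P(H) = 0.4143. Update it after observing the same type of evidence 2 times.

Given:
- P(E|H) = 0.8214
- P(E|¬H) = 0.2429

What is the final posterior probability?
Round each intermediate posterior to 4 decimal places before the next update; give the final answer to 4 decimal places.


Sequential Bayesian updating:

Initial prior: P(H) = 0.4143

Update 1:
  P(E) = 0.8214 × 0.4143 + 0.2429 × 0.5857 = 0.34030602 + 0.14226653 = 0.48257255
  P(H|E) = 0.34030602 / 0.48257255 = 0.7052

Update 2:
  P(E) = 0.8214 × 0.7052 + 0.2429 × 0.2948 = 0.57925128 + 0.07160692 = 0.65085820
  P(H|E) = 0.57925128 / 0.65085820 = 0.8900

Final posterior: 0.8900


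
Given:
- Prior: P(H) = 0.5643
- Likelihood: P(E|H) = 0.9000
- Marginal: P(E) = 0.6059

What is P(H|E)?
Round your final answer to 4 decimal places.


Using Bayes' theorem:

P(H|E) = P(E|H) × P(H) / P(E)
       = 0.9000 × 0.5643 / 0.6059
       = 0.50787000 / 0.6059
       = 0.8382

The evidence strengthens our belief in H.
Prior: 0.5643 → Posterior: 0.8382


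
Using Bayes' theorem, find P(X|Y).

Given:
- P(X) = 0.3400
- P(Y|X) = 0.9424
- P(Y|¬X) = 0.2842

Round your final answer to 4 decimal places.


Bayes' theorem: P(X|Y) = P(Y|X) × P(X) / P(Y)

Step 1: Calculate P(Y) using law of total probability
P(Y) = P(Y|X)P(X) + P(Y|¬X)P(¬X)
     = 0.9424 × 0.3400 + 0.2842 × 0.6600
     = 0.32041600 + 0.18757200
     = 0.50798800

Step 2: Apply Bayes' theorem
P(X|Y) = P(Y|X) × P(X) / P(Y)
       = 0.32041600 / 0.50798800
       = 0.6308


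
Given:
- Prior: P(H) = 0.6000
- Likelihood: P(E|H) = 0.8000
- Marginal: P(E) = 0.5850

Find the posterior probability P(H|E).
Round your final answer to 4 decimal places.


Using Bayes' theorem:

P(H|E) = P(E|H) × P(H) / P(E)
       = 0.8000 × 0.6000 / 0.5850
       = 0.48000000 / 0.5850
       = 0.8205

The evidence strengthens our belief in H.
Prior: 0.6000 → Posterior: 0.8205


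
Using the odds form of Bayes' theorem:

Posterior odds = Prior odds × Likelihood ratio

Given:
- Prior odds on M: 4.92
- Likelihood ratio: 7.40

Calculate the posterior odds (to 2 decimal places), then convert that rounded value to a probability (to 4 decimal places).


Step 1: Calculate posterior odds
Posterior odds = Prior odds × LR
               = 4.92 × 7.40
               = 36.41

Step 2: Convert to probability
P(M|E) = Posterior odds / (1 + Posterior odds)
       = 36.41 / (1 + 36.41)
       = 36.41 / 37.41
       = 0.9733

The evidence increased P(M) from 0.8311 to 0.9733.


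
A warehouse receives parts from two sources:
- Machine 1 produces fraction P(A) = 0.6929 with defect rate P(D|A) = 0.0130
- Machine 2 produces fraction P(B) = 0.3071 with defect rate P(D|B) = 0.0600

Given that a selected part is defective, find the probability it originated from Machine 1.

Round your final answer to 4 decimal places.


Let A = from Machine 1, D = defective

Given:
- P(A) = 0.6929, P(B) = 0.3071
- P(D|A) = 0.0130, P(D|B) = 0.0600

Step 1: Find P(D)
P(D) = P(D|A)P(A) + P(D|B)P(B)
     = 0.0130 × 0.6929 + 0.0600 × 0.3071
     = 0.00900770 + 0.01842600
     = 0.02743370

Step 2: Apply Bayes' theorem
P(A|D) = P(D|A)P(A) / P(D)
       = 0.00900770 / 0.02743370
       = 0.3283


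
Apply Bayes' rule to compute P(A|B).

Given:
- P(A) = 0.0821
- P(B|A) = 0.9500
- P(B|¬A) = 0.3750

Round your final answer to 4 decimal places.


Bayes' theorem: P(A|B) = P(B|A) × P(A) / P(B)

Step 1: Calculate P(B) using law of total probability
P(B) = P(B|A)P(A) + P(B|¬A)P(¬A)
     = 0.9500 × 0.0821 + 0.3750 × 0.9179
     = 0.07799500 + 0.34421250
     = 0.42220750

Step 2: Apply Bayes' theorem
P(A|B) = P(B|A) × P(A) / P(B)
       = 0.07799500 / 0.42220750
       = 0.1847


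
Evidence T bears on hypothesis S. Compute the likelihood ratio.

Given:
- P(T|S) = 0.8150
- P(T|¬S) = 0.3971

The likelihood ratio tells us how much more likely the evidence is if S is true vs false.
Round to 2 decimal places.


Likelihood Ratio (LR) = P(T|S) / P(T|¬S)

LR = 0.8150 / 0.3971
   = 2.05

The evidence is 2.05 times more likely if S is true than if S is false.
Because LR exceeds 1, T is evidence for S.


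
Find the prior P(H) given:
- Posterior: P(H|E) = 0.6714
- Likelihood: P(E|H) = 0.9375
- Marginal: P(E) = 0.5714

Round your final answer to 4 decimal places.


From Bayes' theorem: P(H|E) = P(E|H) × P(H) / P(E)

Rearranging for P(H):
P(H) = P(H|E) × P(E) / P(E|H)
     = 0.6714 × 0.5714 / 0.9375
     = 0.38363796 / 0.9375
     = 0.4092


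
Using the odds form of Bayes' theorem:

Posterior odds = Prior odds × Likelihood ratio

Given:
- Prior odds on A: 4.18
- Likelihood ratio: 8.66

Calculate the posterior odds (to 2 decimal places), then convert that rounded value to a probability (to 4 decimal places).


Step 1: Calculate posterior odds
Posterior odds = Prior odds × LR
               = 4.18 × 8.66
               = 36.20

Step 2: Convert to probability
P(A|E) = Posterior odds / (1 + Posterior odds)
       = 36.20 / (1 + 36.20)
       = 36.20 / 37.20
       = 0.9731

The evidence increased P(A) from 0.8069 to 0.9731.


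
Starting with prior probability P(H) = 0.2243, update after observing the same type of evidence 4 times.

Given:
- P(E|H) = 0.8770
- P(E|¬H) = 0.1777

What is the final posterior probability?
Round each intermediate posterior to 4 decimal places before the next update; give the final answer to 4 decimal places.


Sequential Bayesian updating:

Initial prior: P(H) = 0.2243

Update 1:
  P(E) = 0.8770 × 0.2243 + 0.1777 × 0.7757 = 0.19671110 + 0.13784189 = 0.33455299
  P(H|E) = 0.19671110 / 0.33455299 = 0.5880

Update 2:
  P(E) = 0.8770 × 0.5880 + 0.1777 × 0.4120 = 0.51567600 + 0.07321240 = 0.58888840
  P(H|E) = 0.51567600 / 0.58888840 = 0.8757

Update 3:
  P(E) = 0.8770 × 0.8757 + 0.1777 × 0.1243 = 0.76798890 + 0.02208811 = 0.79007701
  P(H|E) = 0.76798890 / 0.79007701 = 0.9720

Update 4:
  P(E) = 0.8770 × 0.9720 + 0.1777 × 0.0280 = 0.85244400 + 0.00497560 = 0.85741960
  P(H|E) = 0.85244400 / 0.85741960 = 0.9942

Final posterior: 0.9942


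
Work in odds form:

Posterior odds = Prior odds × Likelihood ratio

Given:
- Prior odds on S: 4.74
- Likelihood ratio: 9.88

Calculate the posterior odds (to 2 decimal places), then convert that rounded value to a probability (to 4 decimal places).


Step 1: Calculate posterior odds
Posterior odds = Prior odds × LR
               = 4.74 × 9.88
               = 46.83

Step 2: Convert to probability
P(S|E) = Posterior odds / (1 + Posterior odds)
       = 46.83 / (1 + 46.83)
       = 46.83 / 47.83
       = 0.9791

The evidence increased P(S) from 0.8258 to 0.9791.


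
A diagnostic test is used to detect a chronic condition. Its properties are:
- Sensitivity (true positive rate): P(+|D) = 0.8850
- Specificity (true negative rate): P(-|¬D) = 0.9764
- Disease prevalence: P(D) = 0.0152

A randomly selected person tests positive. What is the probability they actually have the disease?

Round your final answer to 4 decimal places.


Let D = has disease, + = positive test

Given:
- P(D) = 0.0152 (prevalence)
- P(+|D) = 0.8850 (sensitivity)
- P(-|¬D) = 0.9764 (specificity)
- P(+|¬D) = 0.0236 (false positive rate = 1 - specificity)

Step 1: Find P(+)
P(+) = P(+|D)P(D) + P(+|¬D)P(¬D)
     = 0.8850 × 0.0152 + 0.0236 × 0.9848
     = 0.01345200 + 0.02324128
     = 0.03669328

Step 2: Apply Bayes' theorem for P(D|+)
P(D|+) = P(+|D)P(D) / P(+)
       = 0.01345200 / 0.03669328
       = 0.3666


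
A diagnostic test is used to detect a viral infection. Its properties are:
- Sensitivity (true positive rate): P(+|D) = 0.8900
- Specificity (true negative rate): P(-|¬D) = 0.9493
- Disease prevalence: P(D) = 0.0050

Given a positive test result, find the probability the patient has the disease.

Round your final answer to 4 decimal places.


Let D = has disease, + = positive test

Given:
- P(D) = 0.0050 (prevalence)
- P(+|D) = 0.8900 (sensitivity)
- P(-|¬D) = 0.9493 (specificity)
- P(+|¬D) = 0.0507 (false positive rate = 1 - specificity)

Step 1: Find P(+)
P(+) = P(+|D)P(D) + P(+|¬D)P(¬D)
     = 0.8900 × 0.0050 + 0.0507 × 0.9950
     = 0.00445000 + 0.05044650
     = 0.05489650

Step 2: Apply Bayes' theorem for P(D|+)
P(D|+) = P(+|D)P(D) / P(+)
       = 0.00445000 / 0.05489650
       = 0.0811


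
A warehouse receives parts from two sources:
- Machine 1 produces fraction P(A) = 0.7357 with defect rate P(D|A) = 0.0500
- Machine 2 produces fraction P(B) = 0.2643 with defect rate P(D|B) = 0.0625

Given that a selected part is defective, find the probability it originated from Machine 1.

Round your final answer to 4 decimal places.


Let A = from Machine 1, D = defective

Given:
- P(A) = 0.7357, P(B) = 0.2643
- P(D|A) = 0.0500, P(D|B) = 0.0625

Step 1: Find P(D)
P(D) = P(D|A)P(A) + P(D|B)P(B)
     = 0.0500 × 0.7357 + 0.0625 × 0.2643
     = 0.03678500 + 0.01651875
     = 0.05330375

Step 2: Apply Bayes' theorem
P(A|D) = P(D|A)P(A) / P(D)
       = 0.03678500 / 0.05330375
       = 0.6901


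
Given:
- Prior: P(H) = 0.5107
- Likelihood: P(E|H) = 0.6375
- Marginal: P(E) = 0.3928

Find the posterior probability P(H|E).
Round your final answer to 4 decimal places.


Using Bayes' theorem:

P(H|E) = P(E|H) × P(H) / P(E)
       = 0.6375 × 0.5107 / 0.3928
       = 0.32557125 / 0.3928
       = 0.8288

The evidence strengthens our belief in H.
Prior: 0.5107 → Posterior: 0.8288


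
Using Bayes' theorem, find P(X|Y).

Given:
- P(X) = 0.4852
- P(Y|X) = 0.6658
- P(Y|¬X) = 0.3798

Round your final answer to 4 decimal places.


Bayes' theorem: P(X|Y) = P(Y|X) × P(X) / P(Y)

Step 1: Calculate P(Y) using law of total probability
P(Y) = P(Y|X)P(X) + P(Y|¬X)P(¬X)
     = 0.6658 × 0.4852 + 0.3798 × 0.5148
     = 0.32304616 + 0.19552104
     = 0.51856720

Step 2: Apply Bayes' theorem
P(X|Y) = P(Y|X) × P(X) / P(Y)
       = 0.32304616 / 0.51856720
       = 0.6230


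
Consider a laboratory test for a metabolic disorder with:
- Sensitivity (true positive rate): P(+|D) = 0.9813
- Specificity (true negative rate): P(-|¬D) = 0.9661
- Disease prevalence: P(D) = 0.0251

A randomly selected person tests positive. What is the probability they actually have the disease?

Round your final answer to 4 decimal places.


Let D = has disease, + = positive test

Given:
- P(D) = 0.0251 (prevalence)
- P(+|D) = 0.9813 (sensitivity)
- P(-|¬D) = 0.9661 (specificity)
- P(+|¬D) = 0.0339 (false positive rate = 1 - specificity)

Step 1: Find P(+)
P(+) = P(+|D)P(D) + P(+|¬D)P(¬D)
     = 0.9813 × 0.0251 + 0.0339 × 0.9749
     = 0.02463063 + 0.03304911
     = 0.05767974

Step 2: Apply Bayes' theorem for P(D|+)
P(D|+) = P(+|D)P(D) / P(+)
       = 0.02463063 / 0.05767974
       = 0.4270


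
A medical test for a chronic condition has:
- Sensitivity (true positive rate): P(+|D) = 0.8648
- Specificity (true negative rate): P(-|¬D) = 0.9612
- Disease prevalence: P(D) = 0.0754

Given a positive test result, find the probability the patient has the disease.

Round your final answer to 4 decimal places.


Let D = has disease, + = positive test

Given:
- P(D) = 0.0754 (prevalence)
- P(+|D) = 0.8648 (sensitivity)
- P(-|¬D) = 0.9612 (specificity)
- P(+|¬D) = 0.0388 (false positive rate = 1 - specificity)

Step 1: Find P(+)
P(+) = P(+|D)P(D) + P(+|¬D)P(¬D)
     = 0.8648 × 0.0754 + 0.0388 × 0.9246
     = 0.06520592 + 0.03587448
     = 0.10108040

Step 2: Apply Bayes' theorem for P(D|+)
P(D|+) = P(+|D)P(D) / P(+)
       = 0.06520592 / 0.10108040
       = 0.6451


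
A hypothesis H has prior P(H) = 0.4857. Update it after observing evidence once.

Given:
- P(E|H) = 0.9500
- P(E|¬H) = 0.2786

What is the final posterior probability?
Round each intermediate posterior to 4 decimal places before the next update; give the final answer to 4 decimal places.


Sequential Bayesian updating:

Initial prior: P(H) = 0.4857

Update 1:
  P(E) = 0.9500 × 0.4857 + 0.2786 × 0.5143 = 0.46141500 + 0.14328398 = 0.60469898
  P(H|E) = 0.46141500 / 0.60469898 = 0.7630

Final posterior: 0.7630


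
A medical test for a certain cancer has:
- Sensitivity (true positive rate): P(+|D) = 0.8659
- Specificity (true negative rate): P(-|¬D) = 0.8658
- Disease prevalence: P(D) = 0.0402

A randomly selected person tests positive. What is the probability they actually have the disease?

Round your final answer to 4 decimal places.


Let D = has disease, + = positive test

Given:
- P(D) = 0.0402 (prevalence)
- P(+|D) = 0.8659 (sensitivity)
- P(-|¬D) = 0.8658 (specificity)
- P(+|¬D) = 0.1342 (false positive rate = 1 - specificity)

Step 1: Find P(+)
P(+) = P(+|D)P(D) + P(+|¬D)P(¬D)
     = 0.8659 × 0.0402 + 0.1342 × 0.9598
     = 0.03480918 + 0.12880516
     = 0.16361434

Step 2: Apply Bayes' theorem for P(D|+)
P(D|+) = P(+|D)P(D) / P(+)
       = 0.03480918 / 0.16361434
       = 0.2128


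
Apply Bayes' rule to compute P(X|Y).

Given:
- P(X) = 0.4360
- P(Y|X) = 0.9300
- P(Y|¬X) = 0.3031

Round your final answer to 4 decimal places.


Bayes' theorem: P(X|Y) = P(Y|X) × P(X) / P(Y)

Step 1: Calculate P(Y) using law of total probability
P(Y) = P(Y|X)P(X) + P(Y|¬X)P(¬X)
     = 0.9300 × 0.4360 + 0.3031 × 0.5640
     = 0.40548000 + 0.17094840
     = 0.57642840

Step 2: Apply Bayes' theorem
P(X|Y) = P(Y|X) × P(X) / P(Y)
       = 0.40548000 / 0.57642840
       = 0.7034


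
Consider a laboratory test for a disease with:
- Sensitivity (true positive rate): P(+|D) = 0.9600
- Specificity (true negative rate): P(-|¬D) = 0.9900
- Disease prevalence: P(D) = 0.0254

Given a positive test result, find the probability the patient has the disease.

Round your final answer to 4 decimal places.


Let D = has disease, + = positive test

Given:
- P(D) = 0.0254 (prevalence)
- P(+|D) = 0.9600 (sensitivity)
- P(-|¬D) = 0.9900 (specificity)
- P(+|¬D) = 0.0100 (false positive rate = 1 - specificity)

Step 1: Find P(+)
P(+) = P(+|D)P(D) + P(+|¬D)P(¬D)
     = 0.9600 × 0.0254 + 0.0100 × 0.9746
     = 0.02438400 + 0.00974600
     = 0.03413000

Step 2: Apply Bayes' theorem for P(D|+)
P(D|+) = P(+|D)P(D) / P(+)
       = 0.02438400 / 0.03413000
       = 0.7144


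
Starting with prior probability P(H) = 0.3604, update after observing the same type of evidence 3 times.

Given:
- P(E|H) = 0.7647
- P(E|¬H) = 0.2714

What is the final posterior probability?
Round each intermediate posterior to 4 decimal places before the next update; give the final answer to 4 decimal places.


Sequential Bayesian updating:

Initial prior: P(H) = 0.3604

Update 1:
  P(E) = 0.7647 × 0.3604 + 0.2714 × 0.6396 = 0.27559788 + 0.17358744 = 0.44918532
  P(H|E) = 0.27559788 / 0.44918532 = 0.6136

Update 2:
  P(E) = 0.7647 × 0.6136 + 0.2714 × 0.3864 = 0.46921992 + 0.10486896 = 0.57408888
  P(H|E) = 0.46921992 / 0.57408888 = 0.8173

Update 3:
  P(E) = 0.7647 × 0.8173 + 0.2714 × 0.1827 = 0.62498931 + 0.04958478 = 0.67457409
  P(H|E) = 0.62498931 / 0.67457409 = 0.9265

Final posterior: 0.9265


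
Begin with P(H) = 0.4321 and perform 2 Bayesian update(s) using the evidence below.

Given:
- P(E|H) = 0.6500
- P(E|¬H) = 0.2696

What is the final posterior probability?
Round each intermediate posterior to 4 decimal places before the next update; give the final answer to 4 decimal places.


Sequential Bayesian updating:

Initial prior: P(H) = 0.4321

Update 1:
  P(E) = 0.6500 × 0.4321 + 0.2696 × 0.5679 = 0.28086500 + 0.15310584 = 0.43397084
  P(H|E) = 0.28086500 / 0.43397084 = 0.6472

Update 2:
  P(E) = 0.6500 × 0.6472 + 0.2696 × 0.3528 = 0.42068000 + 0.09511488 = 0.51579488
  P(H|E) = 0.42068000 / 0.51579488 = 0.8156

Final posterior: 0.8156


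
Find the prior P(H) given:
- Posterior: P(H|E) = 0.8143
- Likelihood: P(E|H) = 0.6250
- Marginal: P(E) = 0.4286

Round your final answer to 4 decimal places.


From Bayes' theorem: P(H|E) = P(E|H) × P(H) / P(E)

Rearranging for P(H):
P(H) = P(H|E) × P(E) / P(E|H)
     = 0.8143 × 0.4286 / 0.6250
     = 0.34900898 / 0.6250
     = 0.5584


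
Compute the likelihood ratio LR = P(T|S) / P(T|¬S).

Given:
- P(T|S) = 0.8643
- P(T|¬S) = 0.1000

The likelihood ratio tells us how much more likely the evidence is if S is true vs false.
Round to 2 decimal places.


Likelihood Ratio (LR) = P(T|S) / P(T|¬S)

LR = 0.8643 / 0.1000
   = 8.64

The evidence is 8.64 times more likely if S is true than if S is false.
LR > 1, so observing T raises the odds in favor of S.


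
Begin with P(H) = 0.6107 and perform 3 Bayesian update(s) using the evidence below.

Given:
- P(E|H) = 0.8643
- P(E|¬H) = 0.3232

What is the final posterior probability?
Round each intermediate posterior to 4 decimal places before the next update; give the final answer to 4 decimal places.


Sequential Bayesian updating:

Initial prior: P(H) = 0.6107

Update 1:
  P(E) = 0.8643 × 0.6107 + 0.3232 × 0.3893 = 0.52782801 + 0.12582176 = 0.65364977
  P(H|E) = 0.52782801 / 0.65364977 = 0.8075

Update 2:
  P(E) = 0.8643 × 0.8075 + 0.3232 × 0.1925 = 0.69792225 + 0.06221600 = 0.76013825
  P(H|E) = 0.69792225 / 0.76013825 = 0.9182

Update 3:
  P(E) = 0.8643 × 0.9182 + 0.3232 × 0.0818 = 0.79360026 + 0.02643776 = 0.82003802
  P(H|E) = 0.79360026 / 0.82003802 = 0.9678

Final posterior: 0.9678


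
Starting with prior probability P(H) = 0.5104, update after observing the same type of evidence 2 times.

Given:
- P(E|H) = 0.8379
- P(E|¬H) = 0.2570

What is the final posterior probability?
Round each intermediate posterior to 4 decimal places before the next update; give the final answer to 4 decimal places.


Sequential Bayesian updating:

Initial prior: P(H) = 0.5104

Update 1:
  P(E) = 0.8379 × 0.5104 + 0.2570 × 0.4896 = 0.42766416 + 0.12582720 = 0.55349136
  P(H|E) = 0.42766416 / 0.55349136 = 0.7727

Update 2:
  P(E) = 0.8379 × 0.7727 + 0.2570 × 0.2273 = 0.64744533 + 0.05841610 = 0.70586143
  P(H|E) = 0.64744533 / 0.70586143 = 0.9172

Final posterior: 0.9172


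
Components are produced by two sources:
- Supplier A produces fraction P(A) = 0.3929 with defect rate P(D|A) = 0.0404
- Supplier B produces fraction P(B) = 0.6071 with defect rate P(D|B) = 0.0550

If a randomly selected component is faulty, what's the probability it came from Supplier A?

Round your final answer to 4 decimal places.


Let A = from Supplier A, D = faulty

Given:
- P(A) = 0.3929, P(B) = 0.6071
- P(D|A) = 0.0404, P(D|B) = 0.0550

Step 1: Find P(D)
P(D) = P(D|A)P(A) + P(D|B)P(B)
     = 0.0404 × 0.3929 + 0.0550 × 0.6071
     = 0.01587316 + 0.03339050
     = 0.04926366

Step 2: Apply Bayes' theorem
P(A|D) = P(D|A)P(A) / P(D)
       = 0.01587316 / 0.04926366
       = 0.3222


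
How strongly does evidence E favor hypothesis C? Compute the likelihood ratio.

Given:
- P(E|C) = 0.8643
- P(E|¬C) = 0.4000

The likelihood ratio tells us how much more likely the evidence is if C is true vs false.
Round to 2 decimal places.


Likelihood Ratio (LR) = P(E|C) / P(E|¬C)

LR = 0.8643 / 0.4000
   = 2.16

The evidence is 2.16 times more likely if C is true than if C is false.
Since LR > 1, the evidence supports C over ¬C.


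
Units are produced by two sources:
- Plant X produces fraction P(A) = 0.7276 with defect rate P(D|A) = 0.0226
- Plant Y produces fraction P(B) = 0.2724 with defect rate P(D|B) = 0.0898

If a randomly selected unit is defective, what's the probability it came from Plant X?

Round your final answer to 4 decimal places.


Let A = from Plant X, D = defective

Given:
- P(A) = 0.7276, P(B) = 0.2724
- P(D|A) = 0.0226, P(D|B) = 0.0898

Step 1: Find P(D)
P(D) = P(D|A)P(A) + P(D|B)P(B)
     = 0.0226 × 0.7276 + 0.0898 × 0.2724
     = 0.01644376 + 0.02446152
     = 0.04090528

Step 2: Apply Bayes' theorem
P(A|D) = P(D|A)P(A) / P(D)
       = 0.01644376 / 0.04090528
       = 0.4020


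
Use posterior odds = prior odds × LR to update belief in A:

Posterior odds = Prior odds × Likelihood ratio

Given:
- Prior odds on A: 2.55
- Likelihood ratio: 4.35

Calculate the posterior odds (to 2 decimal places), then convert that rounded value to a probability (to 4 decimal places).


Step 1: Calculate posterior odds
Posterior odds = Prior odds × LR
               = 2.55 × 4.35
               = 11.09

Step 2: Convert to probability
P(A|E) = Posterior odds / (1 + Posterior odds)
       = 11.09 / (1 + 11.09)
       = 11.09 / 12.09
       = 0.9173

The evidence increased P(A) from 0.7183 to 0.9173.


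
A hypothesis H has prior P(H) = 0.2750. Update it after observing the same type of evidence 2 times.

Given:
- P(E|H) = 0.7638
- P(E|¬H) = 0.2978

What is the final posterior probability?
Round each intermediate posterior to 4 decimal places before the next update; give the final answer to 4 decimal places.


Sequential Bayesian updating:

Initial prior: P(H) = 0.2750

Update 1:
  P(E) = 0.7638 × 0.2750 + 0.2978 × 0.7250 = 0.21004500 + 0.21590500 = 0.42595000
  P(H|E) = 0.21004500 / 0.42595000 = 0.4931

Update 2:
  P(E) = 0.7638 × 0.4931 + 0.2978 × 0.5069 = 0.37662978 + 0.15095482 = 0.52758460
  P(H|E) = 0.37662978 / 0.52758460 = 0.7139

Final posterior: 0.7139


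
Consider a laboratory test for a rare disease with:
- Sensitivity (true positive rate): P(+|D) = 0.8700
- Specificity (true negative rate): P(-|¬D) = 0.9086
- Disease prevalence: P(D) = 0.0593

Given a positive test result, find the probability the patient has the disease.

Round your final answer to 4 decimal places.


Let D = has disease, + = positive test

Given:
- P(D) = 0.0593 (prevalence)
- P(+|D) = 0.8700 (sensitivity)
- P(-|¬D) = 0.9086 (specificity)
- P(+|¬D) = 0.0914 (false positive rate = 1 - specificity)

Step 1: Find P(+)
P(+) = P(+|D)P(D) + P(+|¬D)P(¬D)
     = 0.8700 × 0.0593 + 0.0914 × 0.9407
     = 0.05159100 + 0.08597998
     = 0.13757098

Step 2: Apply Bayes' theorem for P(D|+)
P(D|+) = P(+|D)P(D) / P(+)
       = 0.05159100 / 0.13757098
       = 0.3750


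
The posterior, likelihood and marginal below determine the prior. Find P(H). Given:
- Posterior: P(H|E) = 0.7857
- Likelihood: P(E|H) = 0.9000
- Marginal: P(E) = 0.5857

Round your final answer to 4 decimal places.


From Bayes' theorem: P(H|E) = P(E|H) × P(H) / P(E)

Rearranging for P(H):
P(H) = P(H|E) × P(E) / P(E|H)
     = 0.7857 × 0.5857 / 0.9000
     = 0.46018449 / 0.9000
     = 0.5113


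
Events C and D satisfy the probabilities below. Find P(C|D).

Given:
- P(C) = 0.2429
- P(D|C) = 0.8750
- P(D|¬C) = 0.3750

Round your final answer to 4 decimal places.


Bayes' theorem: P(C|D) = P(D|C) × P(C) / P(D)

Step 1: Calculate P(D) using law of total probability
P(D) = P(D|C)P(C) + P(D|¬C)P(¬C)
     = 0.8750 × 0.2429 + 0.3750 × 0.7571
     = 0.21253750 + 0.28391250
     = 0.49645000

Step 2: Apply Bayes' theorem
P(C|D) = P(D|C) × P(C) / P(D)
       = 0.21253750 / 0.49645000
       = 0.4281


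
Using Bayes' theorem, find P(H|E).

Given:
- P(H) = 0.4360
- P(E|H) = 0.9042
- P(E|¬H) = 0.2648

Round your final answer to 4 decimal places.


Bayes' theorem: P(H|E) = P(E|H) × P(H) / P(E)

Step 1: Calculate P(E) using law of total probability
P(E) = P(E|H)P(H) + P(E|¬H)P(¬H)
     = 0.9042 × 0.4360 + 0.2648 × 0.5640
     = 0.39423120 + 0.14934720
     = 0.54357840

Step 2: Apply Bayes' theorem
P(H|E) = P(E|H) × P(H) / P(E)
       = 0.39423120 / 0.54357840
       = 0.7253


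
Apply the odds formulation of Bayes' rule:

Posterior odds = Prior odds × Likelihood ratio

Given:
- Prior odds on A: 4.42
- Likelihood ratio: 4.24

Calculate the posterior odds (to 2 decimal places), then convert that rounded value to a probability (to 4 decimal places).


Step 1: Calculate posterior odds
Posterior odds = Prior odds × LR
               = 4.42 × 4.24
               = 18.74

Step 2: Convert to probability
P(A|E) = Posterior odds / (1 + Posterior odds)
       = 18.74 / (1 + 18.74)
       = 18.74 / 19.74
       = 0.9493

The evidence increased P(A) from 0.8155 to 0.9493.


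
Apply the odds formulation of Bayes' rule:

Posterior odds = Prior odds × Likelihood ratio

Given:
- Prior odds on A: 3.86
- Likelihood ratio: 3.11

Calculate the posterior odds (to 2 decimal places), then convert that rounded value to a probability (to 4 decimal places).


Step 1: Calculate posterior odds
Posterior odds = Prior odds × LR
               = 3.86 × 3.11
               = 12.00

Step 2: Convert to probability
P(A|E) = Posterior odds / (1 + Posterior odds)
       = 12.00 / (1 + 12.00)
       = 12.00 / 13.00
       = 0.9231

The evidence increased P(A) from 0.7942 to 0.9231.


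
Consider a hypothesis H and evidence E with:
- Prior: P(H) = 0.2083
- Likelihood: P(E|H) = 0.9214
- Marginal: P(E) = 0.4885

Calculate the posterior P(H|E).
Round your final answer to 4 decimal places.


Using Bayes' theorem:

P(H|E) = P(E|H) × P(H) / P(E)
       = 0.9214 × 0.2083 / 0.4885
       = 0.19192762 / 0.4885
       = 0.3929

The evidence strengthens our belief in H.
Prior: 0.2083 → Posterior: 0.3929


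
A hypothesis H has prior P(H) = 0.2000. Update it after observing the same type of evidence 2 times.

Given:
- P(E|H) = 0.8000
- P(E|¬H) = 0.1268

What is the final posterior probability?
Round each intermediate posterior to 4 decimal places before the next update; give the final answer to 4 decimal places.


Sequential Bayesian updating:

Initial prior: P(H) = 0.2000

Update 1:
  P(E) = 0.8000 × 0.2000 + 0.1268 × 0.8000 = 0.16000000 + 0.10144000 = 0.26144000
  P(H|E) = 0.16000000 / 0.26144000 = 0.6120

Update 2:
  P(E) = 0.8000 × 0.6120 + 0.1268 × 0.3880 = 0.48960000 + 0.04919840 = 0.53879840
  P(H|E) = 0.48960000 / 0.53879840 = 0.9087

Final posterior: 0.9087


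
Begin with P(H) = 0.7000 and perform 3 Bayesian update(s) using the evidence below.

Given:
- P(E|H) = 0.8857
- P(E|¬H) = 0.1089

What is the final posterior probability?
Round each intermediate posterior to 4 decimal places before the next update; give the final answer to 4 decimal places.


Sequential Bayesian updating:

Initial prior: P(H) = 0.7000

Update 1:
  P(E) = 0.8857 × 0.7000 + 0.1089 × 0.3000 = 0.61999000 + 0.03267000 = 0.65266000
  P(H|E) = 0.61999000 / 0.65266000 = 0.9499

Update 2:
  P(E) = 0.8857 × 0.9499 + 0.1089 × 0.0501 = 0.84132643 + 0.00545589 = 0.84678232
  P(H|E) = 0.84132643 / 0.84678232 = 0.9936

Update 3:
  P(E) = 0.8857 × 0.9936 + 0.1089 × 0.0064 = 0.88003152 + 0.00069696 = 0.88072848
  P(H|E) = 0.88003152 / 0.88072848 = 0.9992

Final posterior: 0.9992


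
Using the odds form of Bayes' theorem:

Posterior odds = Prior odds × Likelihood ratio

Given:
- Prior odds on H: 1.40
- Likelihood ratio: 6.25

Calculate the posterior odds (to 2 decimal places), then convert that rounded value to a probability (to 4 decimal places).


Step 1: Calculate posterior odds
Posterior odds = Prior odds × LR
               = 1.40 × 6.25
               = 8.75

Step 2: Convert to probability
P(H|E) = Posterior odds / (1 + Posterior odds)
       = 8.75 / (1 + 8.75)
       = 8.75 / 9.75
       = 0.8974

The evidence increased P(H) from 0.5833 to 0.8974.


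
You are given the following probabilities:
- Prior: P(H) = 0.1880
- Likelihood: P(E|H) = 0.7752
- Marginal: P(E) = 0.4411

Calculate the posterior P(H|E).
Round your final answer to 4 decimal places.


Using Bayes' theorem:

P(H|E) = P(E|H) × P(H) / P(E)
       = 0.7752 × 0.1880 / 0.4411
       = 0.14573760 / 0.4411
       = 0.3304

The evidence strengthens our belief in H.
Prior: 0.1880 → Posterior: 0.3304


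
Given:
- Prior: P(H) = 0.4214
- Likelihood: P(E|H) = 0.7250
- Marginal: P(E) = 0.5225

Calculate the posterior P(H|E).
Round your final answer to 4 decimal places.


Using Bayes' theorem:

P(H|E) = P(E|H) × P(H) / P(E)
       = 0.7250 × 0.4214 / 0.5225
       = 0.30551500 / 0.5225
       = 0.5847

The evidence strengthens our belief in H.
Prior: 0.4214 → Posterior: 0.5847


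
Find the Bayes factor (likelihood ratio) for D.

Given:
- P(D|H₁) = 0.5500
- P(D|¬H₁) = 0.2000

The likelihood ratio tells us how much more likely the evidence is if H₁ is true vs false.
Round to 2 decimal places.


Likelihood Ratio (LR) = P(D|H₁) / P(D|¬H₁)

LR = 0.5500 / 0.2000
   = 2.75

The evidence is 2.75 times more likely if H₁ is true than if H₁ is false.
LR > 1, so observing D raises the odds in favor of H₁.


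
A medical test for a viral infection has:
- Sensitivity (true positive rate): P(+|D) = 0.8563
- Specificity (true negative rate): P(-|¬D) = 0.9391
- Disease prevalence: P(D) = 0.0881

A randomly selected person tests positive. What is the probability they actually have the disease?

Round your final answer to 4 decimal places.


Let D = has disease, + = positive test

Given:
- P(D) = 0.0881 (prevalence)
- P(+|D) = 0.8563 (sensitivity)
- P(-|¬D) = 0.9391 (specificity)
- P(+|¬D) = 0.0609 (false positive rate = 1 - specificity)

Step 1: Find P(+)
P(+) = P(+|D)P(D) + P(+|¬D)P(¬D)
     = 0.8563 × 0.0881 + 0.0609 × 0.9119
     = 0.07544003 + 0.05553471
     = 0.13097474

Step 2: Apply Bayes' theorem for P(D|+)
P(D|+) = P(+|D)P(D) / P(+)
       = 0.07544003 / 0.13097474
       = 0.5760


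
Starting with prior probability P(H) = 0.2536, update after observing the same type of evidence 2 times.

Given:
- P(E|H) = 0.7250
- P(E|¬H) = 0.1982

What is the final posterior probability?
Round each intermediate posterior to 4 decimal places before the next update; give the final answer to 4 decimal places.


Sequential Bayesian updating:

Initial prior: P(H) = 0.2536

Update 1:
  P(E) = 0.7250 × 0.2536 + 0.1982 × 0.7464 = 0.18386000 + 0.14793648 = 0.33179648
  P(H|E) = 0.18386000 / 0.33179648 = 0.5541

Update 2:
  P(E) = 0.7250 × 0.5541 + 0.1982 × 0.4459 = 0.40172250 + 0.08837738 = 0.49009988
  P(H|E) = 0.40172250 / 0.49009988 = 0.8197

Final posterior: 0.8197


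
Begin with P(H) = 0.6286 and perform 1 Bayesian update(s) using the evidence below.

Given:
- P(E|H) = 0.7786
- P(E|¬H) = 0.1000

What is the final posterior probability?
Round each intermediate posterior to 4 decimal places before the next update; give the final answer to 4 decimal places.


Sequential Bayesian updating:

Initial prior: P(H) = 0.6286

Update 1:
  P(E) = 0.7786 × 0.6286 + 0.1000 × 0.3714 = 0.48942796 + 0.03714000 = 0.52656796
  P(H|E) = 0.48942796 / 0.52656796 = 0.9295

Final posterior: 0.9295


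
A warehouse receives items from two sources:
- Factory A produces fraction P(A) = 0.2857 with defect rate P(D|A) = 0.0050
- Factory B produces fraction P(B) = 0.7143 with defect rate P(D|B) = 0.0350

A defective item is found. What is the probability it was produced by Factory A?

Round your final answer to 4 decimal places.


Let A = from Factory A, D = defective

Given:
- P(A) = 0.2857, P(B) = 0.7143
- P(D|A) = 0.0050, P(D|B) = 0.0350

Step 1: Find P(D)
P(D) = P(D|A)P(A) + P(D|B)P(B)
     = 0.0050 × 0.2857 + 0.0350 × 0.7143
     = 0.00142850 + 0.02500050
     = 0.02642900

Step 2: Apply Bayes' theorem
P(A|D) = P(D|A)P(A) / P(D)
       = 0.00142850 / 0.02642900
       = 0.0541


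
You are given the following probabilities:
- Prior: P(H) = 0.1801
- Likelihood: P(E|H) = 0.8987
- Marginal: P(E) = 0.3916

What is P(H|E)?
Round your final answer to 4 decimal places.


Using Bayes' theorem:

P(H|E) = P(E|H) × P(H) / P(E)
       = 0.8987 × 0.1801 / 0.3916
       = 0.16185587 / 0.3916
       = 0.4133

The evidence strengthens our belief in H.
Prior: 0.1801 → Posterior: 0.4133


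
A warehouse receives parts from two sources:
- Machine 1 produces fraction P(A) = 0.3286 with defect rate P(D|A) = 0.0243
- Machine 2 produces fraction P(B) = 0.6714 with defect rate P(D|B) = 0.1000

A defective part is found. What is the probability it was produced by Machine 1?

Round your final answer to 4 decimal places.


Let A = from Machine 1, D = defective

Given:
- P(A) = 0.3286, P(B) = 0.6714
- P(D|A) = 0.0243, P(D|B) = 0.1000

Step 1: Find P(D)
P(D) = P(D|A)P(A) + P(D|B)P(B)
     = 0.0243 × 0.3286 + 0.1000 × 0.6714
     = 0.00798498 + 0.06714000
     = 0.07512498

Step 2: Apply Bayes' theorem
P(A|D) = P(D|A)P(A) / P(D)
       = 0.00798498 / 0.07512498
       = 0.1063


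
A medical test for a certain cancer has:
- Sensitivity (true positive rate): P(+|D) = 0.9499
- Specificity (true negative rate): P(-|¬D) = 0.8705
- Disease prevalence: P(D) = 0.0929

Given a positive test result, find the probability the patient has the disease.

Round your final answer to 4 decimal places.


Let D = has disease, + = positive test

Given:
- P(D) = 0.0929 (prevalence)
- P(+|D) = 0.9499 (sensitivity)
- P(-|¬D) = 0.8705 (specificity)
- P(+|¬D) = 0.1295 (false positive rate = 1 - specificity)

Step 1: Find P(+)
P(+) = P(+|D)P(D) + P(+|¬D)P(¬D)
     = 0.9499 × 0.0929 + 0.1295 × 0.9071
     = 0.08824571 + 0.11746945
     = 0.20571516

Step 2: Apply Bayes' theorem for P(D|+)
P(D|+) = P(+|D)P(D) / P(+)
       = 0.08824571 / 0.20571516
       = 0.4290
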